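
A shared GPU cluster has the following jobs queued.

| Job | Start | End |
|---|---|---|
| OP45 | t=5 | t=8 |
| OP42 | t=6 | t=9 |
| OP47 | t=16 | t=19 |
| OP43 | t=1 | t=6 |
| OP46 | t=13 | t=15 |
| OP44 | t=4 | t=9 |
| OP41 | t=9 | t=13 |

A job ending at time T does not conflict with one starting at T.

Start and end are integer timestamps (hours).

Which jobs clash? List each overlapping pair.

OP42 & OP44, OP42 & OP45, OP43 & OP44, OP43 & OP45, OP44 & OP45

Sorted by start: OP43, OP44, OP45, OP42, OP41, OP46, OP47.
OP44 starts before OP43 ends → OP43 and OP44 overlap.
OP45 starts before OP43 ends → OP43 and OP45 overlap.
OP42 starts exactly when OP43 ends (back-to-back, no overlap), so nothing later overlaps OP43 either.
OP45 starts before OP44 ends → OP44 and OP45 overlap.
OP42 starts before OP44 ends → OP44 and OP42 overlap.
OP41 starts exactly when OP44 ends (back-to-back, no overlap), so nothing later overlaps OP44 either.
OP42 starts before OP45 ends → OP45 and OP42 overlap.
OP41 starts after OP45 ends, so nothing later overlaps OP45 either.
OP41 starts exactly when OP42 ends (back-to-back, no overlap), so nothing later overlaps OP42 either.
OP46 starts exactly when OP41 ends (back-to-back, no overlap), so nothing later overlaps OP41 either.
OP47 starts after OP46 ends.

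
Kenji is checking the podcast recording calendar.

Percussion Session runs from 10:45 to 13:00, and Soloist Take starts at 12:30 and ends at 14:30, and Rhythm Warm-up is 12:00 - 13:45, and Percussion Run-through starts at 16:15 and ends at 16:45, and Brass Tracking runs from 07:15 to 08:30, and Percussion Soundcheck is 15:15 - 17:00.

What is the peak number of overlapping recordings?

Walk through starts and ends in time order (an end at T is processed before a start at T):
07:15 start Brass Tracking → 1
08:30 end Brass Tracking → 0
10:45 start Percussion Session → 1
12:00 start Rhythm Warm-up → 2
12:30 start Soloist Take → 3
13:00 end Percussion Session → 2
13:45 end Rhythm Warm-up → 1
14:30 end Soloist Take → 0
15:15 start Percussion Soundcheck → 1
16:15 start Percussion Run-through → 2
16:45 end Percussion Run-through → 1
17:00 end Percussion Soundcheck → 0
Peak is 3, at 12:30 (Percussion Session, Rhythm Warm-up, Soloist Take).

3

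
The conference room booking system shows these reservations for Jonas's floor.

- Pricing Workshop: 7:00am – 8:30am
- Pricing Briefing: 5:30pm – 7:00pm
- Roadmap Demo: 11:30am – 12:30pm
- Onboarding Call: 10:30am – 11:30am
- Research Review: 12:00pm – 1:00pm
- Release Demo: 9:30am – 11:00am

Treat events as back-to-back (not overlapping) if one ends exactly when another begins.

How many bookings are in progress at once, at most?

2

Sweep the timeline, counting +1 at each start and −1 at each end (ends before starts at a tie):
7:00am start Pricing Workshop → 1
8:30am end Pricing Workshop → 0
9:30am start Release Demo → 1
10:30am start Onboarding Call → 2
11:00am end Release Demo → 1
11:30am end Onboarding Call → 0
11:30am start Roadmap Demo → 1
12:00pm start Research Review → 2
12:30pm end Roadmap Demo → 1
1:00pm end Research Review → 0
5:30pm start Pricing Briefing → 1
7:00pm end Pricing Briefing → 0
Peak is 2, at 10:30am (Onboarding Call, Release Demo).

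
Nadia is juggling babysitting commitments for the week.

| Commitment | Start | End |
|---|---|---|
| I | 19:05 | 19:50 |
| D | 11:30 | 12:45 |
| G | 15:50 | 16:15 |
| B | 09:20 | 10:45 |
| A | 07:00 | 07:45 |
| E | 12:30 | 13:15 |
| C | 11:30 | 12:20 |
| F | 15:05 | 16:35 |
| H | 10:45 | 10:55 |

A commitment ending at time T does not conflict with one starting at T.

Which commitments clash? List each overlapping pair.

Two intervals overlap when each starts before the other ends.
Sorted by start: A, B, H, C, D, E, F, G, I.
B starts after A ends, so A has no further overlaps.
H starts exactly when B ends (back-to-back, no overlap), so B has no further overlaps.
C starts after H ends, so H has no further overlaps.
D starts before C ends → C and D overlap.
E starts after C ends, so C has no further overlaps.
E starts before D ends → D and E overlap.
F starts after D ends, so D has no further overlaps.
F starts after E ends, so E has no further overlaps.
G starts before F ends → F and G overlap.
I starts after F ends.
I starts after G ends.

C & D, D & E, F & G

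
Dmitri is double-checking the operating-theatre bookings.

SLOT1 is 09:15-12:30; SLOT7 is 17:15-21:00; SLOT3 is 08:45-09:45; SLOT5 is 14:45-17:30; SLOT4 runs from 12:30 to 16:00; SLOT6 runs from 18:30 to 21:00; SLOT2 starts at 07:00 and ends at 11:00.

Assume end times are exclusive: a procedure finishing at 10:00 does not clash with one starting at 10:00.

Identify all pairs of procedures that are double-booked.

SLOT1 & SLOT2, SLOT1 & SLOT3, SLOT2 & SLOT3, SLOT4 & SLOT5, SLOT5 & SLOT7, SLOT6 & SLOT7

Sorted by start: SLOT2, SLOT3, SLOT1, SLOT4, SLOT5, SLOT7, SLOT6.
SLOT3 starts before SLOT2 ends → SLOT2 and SLOT3 overlap.
SLOT1 starts before SLOT2 ends → SLOT2 and SLOT1 overlap.
SLOT4 starts after SLOT2 ends, so nothing later overlaps SLOT2 either.
SLOT1 starts before SLOT3 ends → SLOT3 and SLOT1 overlap.
SLOT4 starts after SLOT3 ends, so nothing later overlaps SLOT3 either.
SLOT4 starts exactly when SLOT1 ends (back-to-back, no overlap), so nothing later overlaps SLOT1 either.
SLOT5 starts before SLOT4 ends → SLOT4 and SLOT5 overlap.
SLOT7 starts after SLOT4 ends, so nothing later overlaps SLOT4 either.
SLOT7 starts before SLOT5 ends → SLOT5 and SLOT7 overlap.
SLOT6 starts after SLOT5 ends.
SLOT6 starts before SLOT7 ends → SLOT7 and SLOT6 overlap.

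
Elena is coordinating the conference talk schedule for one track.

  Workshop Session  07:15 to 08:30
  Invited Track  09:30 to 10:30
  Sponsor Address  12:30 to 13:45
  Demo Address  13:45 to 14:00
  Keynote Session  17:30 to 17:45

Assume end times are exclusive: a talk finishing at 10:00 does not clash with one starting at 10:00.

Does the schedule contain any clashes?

Check each pair: they overlap iff neither finishes before the other starts.
Sorted by start: Workshop Session, Invited Track, Sponsor Address, Demo Address, Keynote Session.
Invited Track starts after Workshop Session ends, so nothing later overlaps Workshop Session either.
Sponsor Address starts after Invited Track ends, so nothing later overlaps Invited Track either.
Demo Address starts exactly when Sponsor Address ends (back-to-back, no overlap), so nothing later overlaps Sponsor Address either.
Keynote Session starts after Demo Address ends.
Every pair is clear; the schedule has no overlaps.

No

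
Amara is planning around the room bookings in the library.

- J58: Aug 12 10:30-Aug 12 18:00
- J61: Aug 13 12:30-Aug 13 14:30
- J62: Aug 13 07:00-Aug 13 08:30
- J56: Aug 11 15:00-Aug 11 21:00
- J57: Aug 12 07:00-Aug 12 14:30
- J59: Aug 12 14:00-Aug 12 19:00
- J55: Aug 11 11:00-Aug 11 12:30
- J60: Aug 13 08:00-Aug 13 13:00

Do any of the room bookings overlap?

Yes

Sorted by start: J55, J56, J57, J58, J59, J62, J60, J61.
J56 starts after J55 ends — done with J55.
J57 starts after J56 ends — done with J56.
J58 starts before J57 ends → J57 and J58 overlap.
That's a conflict, so the schedule is not conflict-free.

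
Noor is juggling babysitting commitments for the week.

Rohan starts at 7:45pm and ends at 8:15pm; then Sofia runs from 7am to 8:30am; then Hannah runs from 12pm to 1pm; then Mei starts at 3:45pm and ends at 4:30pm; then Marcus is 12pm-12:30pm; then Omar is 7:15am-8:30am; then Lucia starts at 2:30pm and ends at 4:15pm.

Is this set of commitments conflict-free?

No

Two intervals overlap when each starts before the other ends.
Sorted by start: Sofia, Omar, Hannah, Marcus, Lucia, Mei, Rohan.
Omar starts before Sofia ends → Sofia and Omar overlap.
That's a conflict, so the schedule is not conflict-free.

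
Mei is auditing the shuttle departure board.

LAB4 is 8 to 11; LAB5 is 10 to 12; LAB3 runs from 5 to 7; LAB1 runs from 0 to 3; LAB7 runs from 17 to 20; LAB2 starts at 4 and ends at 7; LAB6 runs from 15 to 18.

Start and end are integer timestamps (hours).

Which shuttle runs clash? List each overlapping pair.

Check each pair: they overlap iff neither finishes before the other starts.
Sorted by start: LAB1, LAB2, LAB3, LAB4, LAB5, LAB6, LAB7.
LAB2 starts after LAB1 ends, so LAB1 has no further overlaps.
LAB3 starts before LAB2 ends → LAB2 and LAB3 overlap.
LAB4 starts after LAB2 ends, so LAB2 has no further overlaps.
LAB4 starts after LAB3 ends, so LAB3 has no further overlaps.
LAB5 starts before LAB4 ends → LAB4 and LAB5 overlap.
LAB6 starts after LAB4 ends, so LAB4 has no further overlaps.
LAB6 starts after LAB5 ends, so LAB5 has no further overlaps.
LAB7 starts before LAB6 ends → LAB6 and LAB7 overlap.

LAB2 & LAB3, LAB4 & LAB5, LAB6 & LAB7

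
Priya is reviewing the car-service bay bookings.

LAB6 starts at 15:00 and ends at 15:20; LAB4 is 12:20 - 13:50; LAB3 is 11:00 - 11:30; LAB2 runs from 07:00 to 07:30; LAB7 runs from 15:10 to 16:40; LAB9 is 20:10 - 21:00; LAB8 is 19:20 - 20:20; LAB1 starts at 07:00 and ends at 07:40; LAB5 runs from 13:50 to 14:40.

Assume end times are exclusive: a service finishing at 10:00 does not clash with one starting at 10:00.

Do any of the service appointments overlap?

Yes

Sorted by start: LAB1, LAB2, LAB3, LAB4, LAB5, LAB6, LAB7, LAB8, LAB9.
LAB2 starts before LAB1 ends → LAB1 and LAB2 overlap.
That's a conflict, so the schedule is not conflict-free.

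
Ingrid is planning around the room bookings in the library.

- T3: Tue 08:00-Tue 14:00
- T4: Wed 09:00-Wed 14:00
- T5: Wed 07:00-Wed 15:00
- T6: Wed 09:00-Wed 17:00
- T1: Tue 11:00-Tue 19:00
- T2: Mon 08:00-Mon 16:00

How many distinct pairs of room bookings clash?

4

Check each pair: they overlap iff neither finishes before the other starts.
Sorted by start: T2, T3, T1, T5, T4, T6.
T3 starts after T2 ends, so T2 has no further overlaps.
T1 starts before T3 ends → T3 and T1 overlap.
T5 starts after T3 ends, so T3 has no further overlaps.
T5 starts after T1 ends, so T1 has no further overlaps.
T4 starts before T5 ends → T5 and T4 overlap.
T6 starts before T5 ends → T5 and T6 overlap.
T6 starts before T4 ends → T4 and T6 overlap.
Overlapping pairs: T1 & T3, T4 & T5, T4 & T6, T5 & T6 — 4 in total.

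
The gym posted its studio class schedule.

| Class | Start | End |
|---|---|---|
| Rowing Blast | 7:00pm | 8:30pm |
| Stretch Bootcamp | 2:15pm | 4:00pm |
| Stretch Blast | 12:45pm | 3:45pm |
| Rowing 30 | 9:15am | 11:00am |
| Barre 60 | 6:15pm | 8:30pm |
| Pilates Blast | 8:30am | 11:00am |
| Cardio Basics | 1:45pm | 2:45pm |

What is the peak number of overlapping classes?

3

Walk through starts and ends in time order (an end at T is processed before a start at T):
8:30am start Pilates Blast → 1
9:15am start Rowing 30 → 2
11:00am end Pilates Blast → 1
11:00am end Rowing 30 → 0
12:45pm start Stretch Blast → 1
1:45pm start Cardio Basics → 2
2:15pm start Stretch Bootcamp → 3
2:45pm end Cardio Basics → 2
3:45pm end Stretch Blast → 1
4:00pm end Stretch Bootcamp → 0
6:15pm start Barre 60 → 1
7:00pm start Rowing Blast → 2
8:30pm end Barre 60 → 1
8:30pm end Rowing Blast → 0
Peak is 3, at 2:15pm (Cardio Basics, Stretch Blast, Stretch Bootcamp).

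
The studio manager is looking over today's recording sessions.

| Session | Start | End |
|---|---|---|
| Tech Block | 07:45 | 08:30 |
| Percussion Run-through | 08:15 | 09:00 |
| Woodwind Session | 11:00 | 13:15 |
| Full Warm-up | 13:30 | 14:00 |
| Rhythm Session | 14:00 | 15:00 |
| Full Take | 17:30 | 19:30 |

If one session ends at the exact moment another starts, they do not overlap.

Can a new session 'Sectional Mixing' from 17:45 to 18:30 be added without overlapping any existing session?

Tech Block: ends 08:30 at or before Sectional Mixing starts 17:45 → clear.
Percussion Run-through: ends 09:00 at or before Sectional Mixing starts 17:45 → clear.
Woodwind Session: ends 13:15 at or before Sectional Mixing starts 17:45 → clear.
Full Warm-up: ends 14:00 at or before Sectional Mixing starts 17:45 → clear.
Rhythm Session: ends 15:00 at or before Sectional Mixing starts 17:45 → clear.
Full Take: starts 17:30 before Sectional Mixing ends 18:30, and ends 19:30 after Sectional Mixing starts 17:45 → overlap.
Sectional Mixing overlaps Full Take.

No — it overlaps Full Take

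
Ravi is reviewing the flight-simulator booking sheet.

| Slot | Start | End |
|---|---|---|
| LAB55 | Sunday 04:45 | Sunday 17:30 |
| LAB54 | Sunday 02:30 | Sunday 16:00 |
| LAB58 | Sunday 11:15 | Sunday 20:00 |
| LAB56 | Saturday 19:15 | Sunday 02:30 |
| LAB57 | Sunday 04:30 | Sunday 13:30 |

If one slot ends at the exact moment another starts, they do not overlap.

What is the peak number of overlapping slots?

Walk through starts and ends in time order (an end at T is processed before a start at T):
Saturday 19:15 start LAB56 → 1
Sunday 02:30 end LAB56 → 0
Sunday 02:30 start LAB54 → 1
Sunday 04:30 start LAB57 → 2
Sunday 04:45 start LAB55 → 3
Sunday 11:15 start LAB58 → 4
Sunday 13:30 end LAB57 → 3
Sunday 16:00 end LAB54 → 2
Sunday 17:30 end LAB55 → 1
Sunday 20:00 end LAB58 → 0
Peak is 4, at Sunday 11:15 (LAB54, LAB55, LAB57, LAB58).

4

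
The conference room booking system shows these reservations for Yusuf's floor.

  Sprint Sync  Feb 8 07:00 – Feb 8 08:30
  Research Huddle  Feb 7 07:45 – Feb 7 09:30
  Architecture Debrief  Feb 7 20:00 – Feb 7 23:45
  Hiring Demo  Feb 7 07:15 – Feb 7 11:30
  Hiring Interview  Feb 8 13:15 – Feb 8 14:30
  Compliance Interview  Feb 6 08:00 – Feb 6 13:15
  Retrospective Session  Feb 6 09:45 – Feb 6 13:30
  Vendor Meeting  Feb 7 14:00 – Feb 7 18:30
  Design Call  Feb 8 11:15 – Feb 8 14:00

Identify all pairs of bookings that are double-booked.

Compliance Interview & Retrospective Session, Design Call & Hiring Interview, Hiring Demo & Research Huddle

Sorted by start: Compliance Interview, Retrospective Session, Hiring Demo, Research Huddle, Vendor Meeting, Architecture Debrief, Sprint Sync, Design Call, Hiring Interview.
Retrospective Session starts before Compliance Interview ends → Compliance Interview and Retrospective Session overlap.
Hiring Demo starts after Compliance Interview ends, so nothing later overlaps Compliance Interview either.
Hiring Demo starts after Retrospective Session ends, so nothing later overlaps Retrospective Session either.
Research Huddle starts before Hiring Demo ends → Hiring Demo and Research Huddle overlap.
Vendor Meeting starts after Hiring Demo ends, so nothing later overlaps Hiring Demo either.
Vendor Meeting starts after Research Huddle ends, so nothing later overlaps Research Huddle either.
Architecture Debrief starts after Vendor Meeting ends, so nothing later overlaps Vendor Meeting either.
Sprint Sync starts after Architecture Debrief ends, so nothing later overlaps Architecture Debrief either.
Design Call starts after Sprint Sync ends, so nothing later overlaps Sprint Sync either.
Hiring Interview starts before Design Call ends → Design Call and Hiring Interview overlap.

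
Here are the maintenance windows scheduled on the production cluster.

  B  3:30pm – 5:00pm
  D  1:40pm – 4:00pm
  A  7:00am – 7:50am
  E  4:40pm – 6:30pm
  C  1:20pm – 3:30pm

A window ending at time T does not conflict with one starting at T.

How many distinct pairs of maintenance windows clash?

3

Sorted by start: A, C, D, B, E.
C starts after A ends, so A has no further overlaps.
D starts before C ends → C and D overlap.
B starts exactly when C ends (back-to-back, no overlap), so C has no further overlaps.
B starts before D ends → D and B overlap.
E starts after D ends.
E starts before B ends → B and E overlap.
Overlapping pairs: B & D, B & E, C & D — 3 in total.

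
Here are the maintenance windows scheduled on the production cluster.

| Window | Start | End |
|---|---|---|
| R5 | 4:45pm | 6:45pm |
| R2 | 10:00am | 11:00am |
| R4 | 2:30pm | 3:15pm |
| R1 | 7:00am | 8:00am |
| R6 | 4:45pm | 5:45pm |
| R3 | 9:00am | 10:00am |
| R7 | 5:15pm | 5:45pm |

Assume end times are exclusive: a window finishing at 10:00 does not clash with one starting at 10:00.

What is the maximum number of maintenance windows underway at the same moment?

3

Walk through starts and ends in time order (an end at T is processed before a start at T):
7:00am start R1 → 1
8:00am end R1 → 0
9:00am start R3 → 1
10:00am end R3 → 0
10:00am start R2 → 1
11:00am end R2 → 0
2:30pm start R4 → 1
3:15pm end R4 → 0
4:45pm start R5 → 1
4:45pm start R6 → 2
5:15pm start R7 → 3
5:45pm end R6 → 2
5:45pm end R7 → 1
6:45pm end R5 → 0
Peak is 3, at 5:15pm (R5, R6, R7).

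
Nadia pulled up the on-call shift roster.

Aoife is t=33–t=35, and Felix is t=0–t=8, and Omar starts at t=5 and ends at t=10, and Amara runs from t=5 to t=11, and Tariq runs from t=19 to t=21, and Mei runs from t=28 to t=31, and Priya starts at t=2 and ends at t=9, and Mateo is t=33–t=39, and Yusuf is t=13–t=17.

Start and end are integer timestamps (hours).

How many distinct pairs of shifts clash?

Sorted by start: Felix, Priya, Amara, Omar, Yusuf, Tariq, Mei, Mateo, Aoife.
Priya starts before Felix ends → Felix and Priya overlap.
Amara starts before Felix ends → Felix and Amara overlap.
Omar starts before Felix ends → Felix and Omar overlap.
Yusuf starts after Felix ends, so Felix has no further overlaps.
Amara starts before Priya ends → Priya and Amara overlap.
Omar starts before Priya ends → Priya and Omar overlap.
Yusuf starts after Priya ends, so Priya has no further overlaps.
Omar starts before Amara ends → Amara and Omar overlap.
Yusuf starts after Amara ends, so Amara has no further overlaps.
Yusuf starts after Omar ends, so Omar has no further overlaps.
Tariq starts after Yusuf ends, so Yusuf has no further overlaps.
Mei starts after Tariq ends, so Tariq has no further overlaps.
Mateo starts after Mei ends, so Mei has no further overlaps.
Aoife starts before Mateo ends → Mateo and Aoife overlap.
Overlapping pairs: Amara & Felix, Amara & Omar, Amara & Priya, Aoife & Mateo, Felix & Omar, Felix & Priya, Omar & Priya — 7 in total.

7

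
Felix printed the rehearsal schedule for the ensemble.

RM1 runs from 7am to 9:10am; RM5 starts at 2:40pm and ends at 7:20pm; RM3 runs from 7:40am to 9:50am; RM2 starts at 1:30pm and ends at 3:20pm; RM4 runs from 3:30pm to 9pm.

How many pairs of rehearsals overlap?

Sorted by start: RM1, RM3, RM2, RM5, RM4.
RM3 starts before RM1 ends → RM1 and RM3 overlap.
RM2 starts after RM1 ends, so nothing later overlaps RM1 either.
RM2 starts after RM3 ends, so nothing later overlaps RM3 either.
RM5 starts before RM2 ends → RM2 and RM5 overlap.
RM4 starts after RM2 ends.
RM4 starts before RM5 ends → RM5 and RM4 overlap.
Overlapping pairs: RM1 & RM3, RM2 & RM5, RM4 & RM5 — 3 in total.

3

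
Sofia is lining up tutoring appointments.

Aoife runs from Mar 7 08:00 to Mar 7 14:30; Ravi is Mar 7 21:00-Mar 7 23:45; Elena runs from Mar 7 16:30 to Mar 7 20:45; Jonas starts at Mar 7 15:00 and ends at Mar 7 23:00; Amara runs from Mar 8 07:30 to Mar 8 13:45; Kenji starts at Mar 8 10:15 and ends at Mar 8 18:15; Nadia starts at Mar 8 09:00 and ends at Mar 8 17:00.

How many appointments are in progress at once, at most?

Sort all start/end points and keep a running count:
Mar 7 08:00 start Aoife → 1
Mar 7 14:30 end Aoife → 0
Mar 7 15:00 start Jonas → 1
Mar 7 16:30 start Elena → 2
Mar 7 20:45 end Elena → 1
Mar 7 21:00 start Ravi → 2
Mar 7 23:00 end Jonas → 1
Mar 7 23:45 end Ravi → 0
Mar 8 07:30 start Amara → 1
Mar 8 09:00 start Nadia → 2
Mar 8 10:15 start Kenji → 3
Mar 8 13:45 end Amara → 2
Mar 8 17:00 end Nadia → 1
Mar 8 18:15 end Kenji → 0
Peak is 3, at Mar 8 10:15 (Amara, Kenji, Nadia).

3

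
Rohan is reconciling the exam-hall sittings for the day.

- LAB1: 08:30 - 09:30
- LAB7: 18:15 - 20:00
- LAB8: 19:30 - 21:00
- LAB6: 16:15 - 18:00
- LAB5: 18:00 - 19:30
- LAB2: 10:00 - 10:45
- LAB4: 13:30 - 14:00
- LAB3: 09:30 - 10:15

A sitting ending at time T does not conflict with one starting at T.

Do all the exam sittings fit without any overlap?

No

Sorted by start: LAB1, LAB3, LAB2, LAB4, LAB6, LAB5, LAB7, LAB8.
LAB3 starts exactly when LAB1 ends (back-to-back, no overlap) — done with LAB1.
LAB2 starts before LAB3 ends → LAB3 and LAB2 overlap.
That's a conflict, so the schedule is not conflict-free.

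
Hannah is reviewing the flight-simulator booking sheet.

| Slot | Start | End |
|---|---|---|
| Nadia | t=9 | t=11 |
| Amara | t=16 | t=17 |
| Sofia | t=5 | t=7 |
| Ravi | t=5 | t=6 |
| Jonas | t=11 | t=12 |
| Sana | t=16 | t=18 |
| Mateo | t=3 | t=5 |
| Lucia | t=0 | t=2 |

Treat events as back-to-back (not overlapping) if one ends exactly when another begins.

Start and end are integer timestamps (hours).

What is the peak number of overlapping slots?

2

Sort all start/end points and keep a running count:
t=0 start Lucia → 1
t=2 end Lucia → 0
t=3 start Mateo → 1
t=5 end Mateo → 0
t=5 start Ravi → 1
t=5 start Sofia → 2
t=6 end Ravi → 1
t=7 end Sofia → 0
t=9 start Nadia → 1
t=11 end Nadia → 0
t=11 start Jonas → 1
t=12 end Jonas → 0
t=16 start Amara → 1
t=16 start Sana → 2
t=17 end Amara → 1
t=18 end Sana → 0
Peak is 2, at t=5 (Ravi, Sofia).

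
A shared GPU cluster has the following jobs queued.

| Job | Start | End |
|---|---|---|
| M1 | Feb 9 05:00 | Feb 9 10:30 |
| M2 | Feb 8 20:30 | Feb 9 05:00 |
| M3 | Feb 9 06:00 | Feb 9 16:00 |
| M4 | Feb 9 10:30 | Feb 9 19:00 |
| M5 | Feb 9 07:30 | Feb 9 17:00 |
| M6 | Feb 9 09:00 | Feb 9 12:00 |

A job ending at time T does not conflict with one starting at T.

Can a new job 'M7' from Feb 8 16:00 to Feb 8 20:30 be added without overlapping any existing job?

M2: starts Feb 8 20:30 at or after M7 ends Feb 8 20:30 → clear.
M1: starts Feb 9 05:00 at or after M7 ends Feb 8 20:30 → clear.
M3: starts Feb 9 06:00 at or after M7 ends Feb 8 20:30 → clear.
M5: starts Feb 9 07:30 at or after M7 ends Feb 8 20:30 → clear.
M6: starts Feb 9 09:00 at or after M7 ends Feb 8 20:30 → clear.
M4: starts Feb 9 10:30 at or after M7 ends Feb 8 20:30 → clear.

Yes — the slot is free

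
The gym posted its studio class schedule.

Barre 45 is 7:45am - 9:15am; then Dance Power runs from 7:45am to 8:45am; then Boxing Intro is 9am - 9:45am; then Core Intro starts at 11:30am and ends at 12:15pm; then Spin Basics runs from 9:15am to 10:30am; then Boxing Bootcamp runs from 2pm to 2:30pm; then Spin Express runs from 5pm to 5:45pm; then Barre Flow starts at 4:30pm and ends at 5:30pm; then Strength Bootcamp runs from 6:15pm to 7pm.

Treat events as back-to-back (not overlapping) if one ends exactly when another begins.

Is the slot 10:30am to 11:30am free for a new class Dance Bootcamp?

Yes — the slot is free

Barre 45: ends 9:15am at or before Dance Bootcamp starts 10:30am → clear.
Dance Power: ends 8:45am at or before Dance Bootcamp starts 10:30am → clear.
Boxing Intro: ends 9:45am at or before Dance Bootcamp starts 10:30am → clear.
Spin Basics: ends 10:30am at or before Dance Bootcamp starts 10:30am → clear.
Core Intro: starts 11:30am at or after Dance Bootcamp ends 11:30am → clear.
Boxing Bootcamp: starts 2pm at or after Dance Bootcamp ends 11:30am → clear.
Barre Flow: starts 4:30pm at or after Dance Bootcamp ends 11:30am → clear.
Spin Express: starts 5pm at or after Dance Bootcamp ends 11:30am → clear.
Strength Bootcamp: starts 6:15pm at or after Dance Bootcamp ends 11:30am → clear.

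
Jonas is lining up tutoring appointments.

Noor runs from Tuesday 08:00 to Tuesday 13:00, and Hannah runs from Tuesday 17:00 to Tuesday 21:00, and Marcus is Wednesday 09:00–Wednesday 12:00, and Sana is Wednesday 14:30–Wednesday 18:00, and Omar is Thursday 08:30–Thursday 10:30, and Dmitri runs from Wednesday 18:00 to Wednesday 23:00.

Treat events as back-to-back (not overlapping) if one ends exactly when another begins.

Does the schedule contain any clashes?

Check each pair: they overlap iff neither finishes before the other starts.
Sorted by start: Noor, Hannah, Marcus, Sana, Dmitri, Omar.
Hannah starts after Noor ends — done with Noor.
Marcus starts after Hannah ends — done with Hannah.
Sana starts after Marcus ends — done with Marcus.
Dmitri starts exactly when Sana ends (back-to-back, no overlap) — done with Sana.
Omar starts after Dmitri ends.
Every pair is clear; the schedule has no overlaps.

No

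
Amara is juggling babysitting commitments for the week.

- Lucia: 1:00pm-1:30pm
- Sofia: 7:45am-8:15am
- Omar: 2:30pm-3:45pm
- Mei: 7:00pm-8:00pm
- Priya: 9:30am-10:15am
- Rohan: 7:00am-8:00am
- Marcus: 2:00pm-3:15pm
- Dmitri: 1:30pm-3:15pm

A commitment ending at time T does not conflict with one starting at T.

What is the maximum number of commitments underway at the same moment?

Walk through starts and ends in time order (an end at T is processed before a start at T):
7:00am start Rohan → 1
7:45am start Sofia → 2
8:00am end Rohan → 1
8:15am end Sofia → 0
9:30am start Priya → 1
10:15am end Priya → 0
1:00pm start Lucia → 1
1:30pm end Lucia → 0
1:30pm start Dmitri → 1
2:00pm start Marcus → 2
2:30pm start Omar → 3
3:15pm end Dmitri → 2
3:15pm end Marcus → 1
3:45pm end Omar → 0
7:00pm start Mei → 1
8:00pm end Mei → 0
Peak is 3, at 2:30pm (Dmitri, Marcus, Omar).

3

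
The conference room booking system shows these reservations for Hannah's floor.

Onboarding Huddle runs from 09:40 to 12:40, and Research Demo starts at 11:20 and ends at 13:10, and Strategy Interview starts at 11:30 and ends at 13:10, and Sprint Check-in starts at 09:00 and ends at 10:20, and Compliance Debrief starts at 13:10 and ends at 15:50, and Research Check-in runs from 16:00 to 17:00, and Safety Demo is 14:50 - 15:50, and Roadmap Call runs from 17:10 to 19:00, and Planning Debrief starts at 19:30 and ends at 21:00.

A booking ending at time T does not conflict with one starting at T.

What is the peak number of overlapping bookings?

Walk through starts and ends in time order (an end at T is processed before a start at T):
09:00 start Sprint Check-in → 1
09:40 start Onboarding Huddle → 2
10:20 end Sprint Check-in → 1
11:20 start Research Demo → 2
11:30 start Strategy Interview → 3
12:40 end Onboarding Huddle → 2
13:10 end Research Demo → 1
13:10 end Strategy Interview → 0
13:10 start Compliance Debrief → 1
14:50 start Safety Demo → 2
15:50 end Compliance Debrief → 1
15:50 end Safety Demo → 0
16:00 start Research Check-in → 1
17:00 end Research Check-in → 0
17:10 start Roadmap Call → 1
19:00 end Roadmap Call → 0
19:30 start Planning Debrief → 1
21:00 end Planning Debrief → 0
Peak is 3, at 11:30 (Onboarding Huddle, Research Demo, Strategy Interview).

3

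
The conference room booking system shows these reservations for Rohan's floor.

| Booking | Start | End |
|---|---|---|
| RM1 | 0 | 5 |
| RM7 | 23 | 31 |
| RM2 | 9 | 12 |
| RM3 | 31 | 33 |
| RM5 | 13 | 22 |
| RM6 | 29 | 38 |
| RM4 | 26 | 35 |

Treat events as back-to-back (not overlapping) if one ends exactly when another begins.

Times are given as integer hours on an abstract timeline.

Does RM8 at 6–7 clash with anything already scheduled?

No — it doesn't clash with anything

RM1: ends 5 at or before RM8 starts 6 → clear.
RM2: starts 9 at or after RM8 ends 7 → clear.
RM5: starts 13 at or after RM8 ends 7 → clear.
RM7: starts 23 at or after RM8 ends 7 → clear.
RM4: starts 26 at or after RM8 ends 7 → clear.
RM6: starts 29 at or after RM8 ends 7 → clear.
RM3: starts 31 at or after RM8 ends 7 → clear.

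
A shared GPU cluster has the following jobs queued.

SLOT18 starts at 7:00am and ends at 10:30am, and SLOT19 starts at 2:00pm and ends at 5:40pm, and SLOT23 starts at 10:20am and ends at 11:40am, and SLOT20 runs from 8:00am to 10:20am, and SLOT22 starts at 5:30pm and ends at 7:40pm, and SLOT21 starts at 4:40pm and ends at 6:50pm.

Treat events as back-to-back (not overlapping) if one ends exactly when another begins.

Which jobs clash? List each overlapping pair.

SLOT18 & SLOT20, SLOT18 & SLOT23, SLOT19 & SLOT21, SLOT19 & SLOT22, SLOT21 & SLOT22

Sorted by start: SLOT18, SLOT20, SLOT23, SLOT19, SLOT21, SLOT22.
SLOT20 starts before SLOT18 ends → SLOT18 and SLOT20 overlap.
SLOT23 starts before SLOT18 ends → SLOT18 and SLOT23 overlap.
SLOT19 starts after SLOT18 ends; SLOT18 is clear from here.
SLOT23 starts exactly when SLOT20 ends (back-to-back, no overlap); SLOT20 is clear from here.
SLOT19 starts after SLOT23 ends; SLOT23 is clear from here.
SLOT21 starts before SLOT19 ends → SLOT19 and SLOT21 overlap.
SLOT22 starts before SLOT19 ends → SLOT19 and SLOT22 overlap.
SLOT22 starts before SLOT21 ends → SLOT21 and SLOT22 overlap.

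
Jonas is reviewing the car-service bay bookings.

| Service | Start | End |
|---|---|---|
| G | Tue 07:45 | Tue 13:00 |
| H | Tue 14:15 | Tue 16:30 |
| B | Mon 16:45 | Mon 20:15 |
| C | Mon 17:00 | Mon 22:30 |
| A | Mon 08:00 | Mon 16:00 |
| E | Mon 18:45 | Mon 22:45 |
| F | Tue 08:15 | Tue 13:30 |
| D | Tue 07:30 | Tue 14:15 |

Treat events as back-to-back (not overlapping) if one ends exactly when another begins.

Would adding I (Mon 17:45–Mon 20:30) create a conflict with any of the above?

A: ends Mon 16:00 at or before I starts Mon 17:45 → clear.
B: starts Mon 16:45 before I ends Mon 20:30, and ends Mon 20:15 after I starts Mon 17:45 → overlap.
C: starts Mon 17:00 before I ends Mon 20:30, and ends Mon 22:30 after I starts Mon 17:45 → overlap.
E: starts Mon 18:45 before I ends Mon 20:30, and ends Mon 22:45 after I starts Mon 17:45 → overlap.
D: starts Tue 07:30 at or after I ends Mon 20:30 → clear.
G: starts Tue 07:45 at or after I ends Mon 20:30 → clear.
F: starts Tue 08:15 at or after I ends Mon 20:30 → clear.
H: starts Tue 14:15 at or after I ends Mon 20:30 → clear.
I overlaps B, C, E.

Yes — it overlaps B, C, E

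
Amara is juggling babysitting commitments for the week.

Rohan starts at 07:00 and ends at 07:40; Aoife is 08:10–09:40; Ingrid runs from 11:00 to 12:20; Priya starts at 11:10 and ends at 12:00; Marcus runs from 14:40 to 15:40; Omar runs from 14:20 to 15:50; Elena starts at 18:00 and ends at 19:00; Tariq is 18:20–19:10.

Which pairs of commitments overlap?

Sorted by start: Rohan, Aoife, Ingrid, Priya, Omar, Marcus, Elena, Tariq.
Aoife starts after Rohan ends; Rohan is clear from here.
Ingrid starts after Aoife ends; Aoife is clear from here.
Priya starts before Ingrid ends → Ingrid and Priya overlap.
Omar starts after Ingrid ends; Ingrid is clear from here.
Omar starts after Priya ends; Priya is clear from here.
Marcus starts before Omar ends → Omar and Marcus overlap.
Elena starts after Omar ends; Omar is clear from here.
Elena starts after Marcus ends; Marcus is clear from here.
Tariq starts before Elena ends → Elena and Tariq overlap.

Elena & Tariq, Ingrid & Priya, Marcus & Omar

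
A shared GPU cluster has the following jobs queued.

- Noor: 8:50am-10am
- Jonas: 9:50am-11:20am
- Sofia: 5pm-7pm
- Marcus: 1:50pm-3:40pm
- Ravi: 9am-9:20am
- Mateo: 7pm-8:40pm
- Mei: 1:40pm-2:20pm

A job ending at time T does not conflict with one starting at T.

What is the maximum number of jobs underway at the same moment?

2

Sort all start/end points and keep a running count:
8:50am start Noor → 1
9am start Ravi → 2
9:20am end Ravi → 1
9:50am start Jonas → 2
10am end Noor → 1
11:20am end Jonas → 0
1:40pm start Mei → 1
1:50pm start Marcus → 2
2:20pm end Mei → 1
3:40pm end Marcus → 0
5pm start Sofia → 1
7pm end Sofia → 0
7pm start Mateo → 1
8:40pm end Mateo → 0
Peak is 2, at 9am (Noor, Ravi).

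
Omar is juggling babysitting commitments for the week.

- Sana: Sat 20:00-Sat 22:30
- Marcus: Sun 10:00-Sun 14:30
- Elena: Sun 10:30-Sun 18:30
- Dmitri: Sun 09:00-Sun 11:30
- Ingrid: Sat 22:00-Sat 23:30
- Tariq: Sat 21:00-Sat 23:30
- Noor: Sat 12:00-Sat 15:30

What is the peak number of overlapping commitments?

Walk through starts and ends in time order (an end at T is processed before a start at T):
Sat 12:00 start Noor → 1
Sat 15:30 end Noor → 0
Sat 20:00 start Sana → 1
Sat 21:00 start Tariq → 2
Sat 22:00 start Ingrid → 3
Sat 22:30 end Sana → 2
Sat 23:30 end Ingrid → 1
Sat 23:30 end Tariq → 0
Sun 09:00 start Dmitri → 1
Sun 10:00 start Marcus → 2
Sun 10:30 start Elena → 3
Sun 11:30 end Dmitri → 2
Sun 14:30 end Marcus → 1
Sun 18:30 end Elena → 0
Peak is 3, at Sat 22:00 (Ingrid, Sana, Tariq).

3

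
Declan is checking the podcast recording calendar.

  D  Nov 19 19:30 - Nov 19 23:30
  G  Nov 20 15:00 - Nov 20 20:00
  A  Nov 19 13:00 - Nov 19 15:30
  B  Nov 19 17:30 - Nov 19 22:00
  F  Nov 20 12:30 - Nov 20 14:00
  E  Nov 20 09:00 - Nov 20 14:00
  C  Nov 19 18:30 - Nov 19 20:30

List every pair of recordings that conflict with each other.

B & C, B & D, C & D, E & F

Sorted by start: A, B, C, D, E, F, G.
B starts after A ends; A is clear from here.
C starts before B ends → B and C overlap.
D starts before B ends → B and D overlap.
E starts after B ends; B is clear from here.
D starts before C ends → C and D overlap.
E starts after C ends; C is clear from here.
E starts after D ends; D is clear from here.
F starts before E ends → E and F overlap.
G starts after E ends.
G starts after F ends.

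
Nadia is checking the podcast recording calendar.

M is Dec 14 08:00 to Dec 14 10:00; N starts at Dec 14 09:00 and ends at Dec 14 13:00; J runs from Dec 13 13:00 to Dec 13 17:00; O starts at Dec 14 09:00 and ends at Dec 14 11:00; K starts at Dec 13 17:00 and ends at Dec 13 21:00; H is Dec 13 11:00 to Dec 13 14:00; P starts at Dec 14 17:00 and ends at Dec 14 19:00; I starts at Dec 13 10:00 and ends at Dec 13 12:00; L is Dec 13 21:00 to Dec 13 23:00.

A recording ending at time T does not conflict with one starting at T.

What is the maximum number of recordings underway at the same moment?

3

Walk through starts and ends in time order (an end at T is processed before a start at T):
Dec 13 10:00 start I → 1
Dec 13 11:00 start H → 2
Dec 13 12:00 end I → 1
Dec 13 13:00 start J → 2
Dec 13 14:00 end H → 1
Dec 13 17:00 end J → 0
Dec 13 17:00 start K → 1
Dec 13 21:00 end K → 0
Dec 13 21:00 start L → 1
Dec 13 23:00 end L → 0
Dec 14 08:00 start M → 1
Dec 14 09:00 start N → 2
Dec 14 09:00 start O → 3
Dec 14 10:00 end M → 2
Dec 14 11:00 end O → 1
Dec 14 13:00 end N → 0
Dec 14 17:00 start P → 1
Dec 14 19:00 end P → 0
Peak is 3, at Dec 14 09:00 (M, N, O).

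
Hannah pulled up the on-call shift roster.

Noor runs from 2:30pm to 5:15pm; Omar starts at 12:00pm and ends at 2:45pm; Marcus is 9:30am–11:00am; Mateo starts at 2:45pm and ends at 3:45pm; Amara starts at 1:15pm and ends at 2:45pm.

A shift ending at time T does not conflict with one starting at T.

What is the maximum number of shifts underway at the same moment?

3

Sort all start/end points and keep a running count:
9:30am start Marcus → 1
11:00am end Marcus → 0
12:00pm start Omar → 1
1:15pm start Amara → 2
2:30pm start Noor → 3
2:45pm end Amara → 2
2:45pm end Omar → 1
2:45pm start Mateo → 2
3:45pm end Mateo → 1
5:15pm end Noor → 0
Peak is 3, at 2:30pm (Amara, Noor, Omar).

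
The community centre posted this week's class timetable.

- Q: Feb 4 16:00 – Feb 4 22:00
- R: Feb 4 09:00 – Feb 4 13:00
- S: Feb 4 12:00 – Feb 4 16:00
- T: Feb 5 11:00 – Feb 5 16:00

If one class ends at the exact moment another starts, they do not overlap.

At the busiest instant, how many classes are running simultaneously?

Sweep the timeline, counting +1 at each start and −1 at each end (ends before starts at a tie):
Feb 4 09:00 start R → 1
Feb 4 12:00 start S → 2
Feb 4 13:00 end R → 1
Feb 4 16:00 end S → 0
Feb 4 16:00 start Q → 1
Feb 4 22:00 end Q → 0
Feb 5 11:00 start T → 1
Feb 5 16:00 end T → 0
Peak is 2, at Feb 4 12:00 (R, S).

2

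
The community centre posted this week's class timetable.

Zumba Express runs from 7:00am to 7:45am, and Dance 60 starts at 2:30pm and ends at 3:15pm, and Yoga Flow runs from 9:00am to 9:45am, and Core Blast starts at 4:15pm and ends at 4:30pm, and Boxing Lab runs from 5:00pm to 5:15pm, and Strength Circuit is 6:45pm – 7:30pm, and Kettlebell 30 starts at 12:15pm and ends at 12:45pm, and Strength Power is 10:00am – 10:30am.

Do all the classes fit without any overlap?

Yes

Two intervals overlap when each starts before the other ends.
Sorted by start: Zumba Express, Yoga Flow, Strength Power, Kettlebell 30, Dance 60, Core Blast, Boxing Lab, Strength Circuit.
Yoga Flow starts after Zumba Express ends, so nothing later overlaps Zumba Express either.
Strength Power starts after Yoga Flow ends, so nothing later overlaps Yoga Flow either.
Kettlebell 30 starts after Strength Power ends, so nothing later overlaps Strength Power either.
Dance 60 starts after Kettlebell 30 ends, so nothing later overlaps Kettlebell 30 either.
Core Blast starts after Dance 60 ends, so nothing later overlaps Dance 60 either.
Boxing Lab starts after Core Blast ends, so nothing later overlaps Core Blast either.
Strength Circuit starts after Boxing Lab ends.
Every pair is clear; the schedule has no overlaps.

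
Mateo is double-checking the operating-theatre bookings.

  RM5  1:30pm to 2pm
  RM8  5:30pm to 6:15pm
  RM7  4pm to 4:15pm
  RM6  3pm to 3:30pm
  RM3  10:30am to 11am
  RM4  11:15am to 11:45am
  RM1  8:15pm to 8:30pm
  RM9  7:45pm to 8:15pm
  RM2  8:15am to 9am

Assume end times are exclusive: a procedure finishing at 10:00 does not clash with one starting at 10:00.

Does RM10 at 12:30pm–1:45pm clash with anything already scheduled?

RM2: ends 9am at or before RM10 starts 12:30pm → clear.
RM3: ends 11am at or before RM10 starts 12:30pm → clear.
RM4: ends 11:45am at or before RM10 starts 12:30pm → clear.
RM5: starts 1:30pm before RM10 ends 1:45pm, and ends 2pm after RM10 starts 12:30pm → overlap.
RM6: starts 3pm at or after RM10 ends 1:45pm → clear.
RM7: starts 4pm at or after RM10 ends 1:45pm → clear.
RM8: starts 5:30pm at or after RM10 ends 1:45pm → clear.
RM9: starts 7:45pm at or after RM10 ends 1:45pm → clear.
RM1: starts 8:15pm at or after RM10 ends 1:45pm → clear.
RM10 overlaps RM5.

Yes — it overlaps RM5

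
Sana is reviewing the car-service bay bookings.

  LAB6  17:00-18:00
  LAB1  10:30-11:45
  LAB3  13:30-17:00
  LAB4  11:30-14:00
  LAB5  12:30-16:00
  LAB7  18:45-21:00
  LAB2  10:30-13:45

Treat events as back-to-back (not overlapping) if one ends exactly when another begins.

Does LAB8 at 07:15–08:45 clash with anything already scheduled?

No — it doesn't clash with anything

LAB1: starts 10:30 at or after LAB8 ends 08:45 → clear.
LAB2: starts 10:30 at or after LAB8 ends 08:45 → clear.
LAB4: starts 11:30 at or after LAB8 ends 08:45 → clear.
LAB5: starts 12:30 at or after LAB8 ends 08:45 → clear.
LAB3: starts 13:30 at or after LAB8 ends 08:45 → clear.
LAB6: starts 17:00 at or after LAB8 ends 08:45 → clear.
LAB7: starts 18:45 at or after LAB8 ends 08:45 → clear.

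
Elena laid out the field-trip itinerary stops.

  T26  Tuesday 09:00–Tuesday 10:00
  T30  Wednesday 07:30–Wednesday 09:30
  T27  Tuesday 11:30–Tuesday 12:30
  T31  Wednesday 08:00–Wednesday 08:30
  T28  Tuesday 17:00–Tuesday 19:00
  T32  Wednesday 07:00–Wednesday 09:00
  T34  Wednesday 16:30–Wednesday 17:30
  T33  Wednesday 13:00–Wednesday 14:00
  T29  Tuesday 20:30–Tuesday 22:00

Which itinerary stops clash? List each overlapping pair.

Sorted by start: T26, T27, T28, T29, T32, T30, T31, T33, T34.
T27 starts after T26 ends — done with T26.
T28 starts after T27 ends — done with T27.
T29 starts after T28 ends — done with T28.
T32 starts after T29 ends — done with T29.
T30 starts before T32 ends → T32 and T30 overlap.
T31 starts before T32 ends → T32 and T31 overlap.
T33 starts after T32 ends — done with T32.
T31 starts before T30 ends → T30 and T31 overlap.
T33 starts after T30 ends — done with T30.
T33 starts after T31 ends — done with T31.
T34 starts after T33 ends.

T30 & T31, T30 & T32, T31 & T32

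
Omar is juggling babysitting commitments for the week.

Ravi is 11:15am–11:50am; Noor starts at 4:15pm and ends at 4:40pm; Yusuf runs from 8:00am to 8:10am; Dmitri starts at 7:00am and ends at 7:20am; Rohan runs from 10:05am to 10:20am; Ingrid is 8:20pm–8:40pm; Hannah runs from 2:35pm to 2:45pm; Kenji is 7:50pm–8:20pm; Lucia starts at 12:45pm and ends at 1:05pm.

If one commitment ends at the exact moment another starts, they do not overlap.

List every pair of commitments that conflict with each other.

no overlapping pairs

Sorted by start: Dmitri, Yusuf, Rohan, Ravi, Lucia, Hannah, Noor, Kenji, Ingrid.
Yusuf starts after Dmitri ends — done with Dmitri.
Rohan starts after Yusuf ends — done with Yusuf.
Ravi starts after Rohan ends — done with Rohan.
Lucia starts after Ravi ends — done with Ravi.
Hannah starts after Lucia ends — done with Lucia.
Noor starts after Hannah ends — done with Hannah.
Kenji starts after Noor ends — done with Noor.
Ingrid starts exactly when Kenji ends (back-to-back, no overlap).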